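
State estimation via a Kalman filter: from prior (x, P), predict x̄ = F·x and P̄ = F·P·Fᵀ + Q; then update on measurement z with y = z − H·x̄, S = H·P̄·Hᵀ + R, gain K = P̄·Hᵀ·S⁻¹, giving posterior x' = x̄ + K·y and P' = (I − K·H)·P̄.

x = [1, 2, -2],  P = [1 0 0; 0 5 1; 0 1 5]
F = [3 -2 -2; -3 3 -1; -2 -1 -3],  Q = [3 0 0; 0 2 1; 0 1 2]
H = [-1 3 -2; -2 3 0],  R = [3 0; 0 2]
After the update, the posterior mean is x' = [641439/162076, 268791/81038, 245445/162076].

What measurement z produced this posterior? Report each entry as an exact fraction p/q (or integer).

x̄ = F·x = [3, 5, 2]
P̄ = F·P·Fᵀ + Q = [60 -33 42; -33 55 -1; 42 -1 62]
S = H·P̄·Hᵀ + R = [1184 1086; 1086 1133]
K = P̄·Hᵀ·S⁻¹ = [-37485/162076 2301/81038; -12133/81038 14076/40519; -96995/162076 40263/81038]
x' − x̄ = [155211/162076, -136399/81038, -78707/162076] = K·y
y = (KᵀK)⁻¹·Kᵀ·(x' − x̄) = [-5, -7]
z = y + H·x̄ = [-5, -7] + [8, 9] = [3, 2]

z = [3, 2]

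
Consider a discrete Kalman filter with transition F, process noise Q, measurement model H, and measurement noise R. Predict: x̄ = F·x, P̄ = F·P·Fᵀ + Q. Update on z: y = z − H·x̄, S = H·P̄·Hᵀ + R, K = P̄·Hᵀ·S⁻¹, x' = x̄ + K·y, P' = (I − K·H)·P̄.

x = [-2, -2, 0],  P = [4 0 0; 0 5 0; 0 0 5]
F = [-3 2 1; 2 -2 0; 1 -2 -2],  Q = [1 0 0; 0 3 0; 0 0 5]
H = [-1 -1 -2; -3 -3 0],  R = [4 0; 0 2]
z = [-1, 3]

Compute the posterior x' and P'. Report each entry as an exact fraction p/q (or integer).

x' = [5432/8329, -13215/8329, 9056/8329]
P' = [188690/8329 -186854/8329 -6342/8329; -186854/8329 186834/8329 5404/8329; -6342/8329 5404/8329 8575/8329]

x̄ = F·x = [2, 0, 2]
P̄ = F·P·Fᵀ + Q = [62 -44 -42; -44 39 28; -42 28 49]
y = z − H·x̄ = [5, 9]
S = H·P̄·Hᵀ + R = [157 -45; -45 119]
K = P̄·Hᵀ·S⁻¹ = [2712/8329 -2754/8329; -2697/8329 30/8329; -4053/8329 1407/8329]
x' = x̄ + K·y = [5432/8329, -13215/8329, 9056/8329]
P' = (I − K·H)·P̄ = [188690/8329 -186854/8329 -6342/8329; -186854/8329 186834/8329 5404/8329; -6342/8329 5404/8329 8575/8329]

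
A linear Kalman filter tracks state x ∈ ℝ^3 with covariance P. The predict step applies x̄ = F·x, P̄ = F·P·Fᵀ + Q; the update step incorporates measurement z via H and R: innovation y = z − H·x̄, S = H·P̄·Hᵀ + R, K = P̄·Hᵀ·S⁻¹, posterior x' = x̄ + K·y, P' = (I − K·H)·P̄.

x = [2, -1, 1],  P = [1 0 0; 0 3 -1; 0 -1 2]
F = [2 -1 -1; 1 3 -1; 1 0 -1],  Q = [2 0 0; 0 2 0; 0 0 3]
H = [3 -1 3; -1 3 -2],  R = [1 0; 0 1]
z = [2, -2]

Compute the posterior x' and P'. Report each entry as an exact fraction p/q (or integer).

x' = [7979/6986, -5227/6986, -697/998]
P' = [10461/6986 -3947/6986 -1611/998; -3947/6986 4946/10479 392/499; -1611/998 392/499 966/499]

x̄ = F·x = [4, -2, 1]
P̄ = F·P·Fᵀ + Q = [9 -3 3; -3 38 6; 3 6 6]
y = z − H·x̄ = [-15, 10]
S = H·P̄·Hᵀ + R = [210 -168; -168 334]
K = P̄·Hᵀ·S⁻¹ = [1499/6986 18/499; 3977/20958 409/998; 179/998 99/998]
x' = x̄ + K·y = [7979/6986, -5227/6986, -697/998]
P' = (I − K·H)·P̄ = [10461/6986 -3947/6986 -1611/998; -3947/6986 4946/10479 392/499; -1611/998 392/499 966/499]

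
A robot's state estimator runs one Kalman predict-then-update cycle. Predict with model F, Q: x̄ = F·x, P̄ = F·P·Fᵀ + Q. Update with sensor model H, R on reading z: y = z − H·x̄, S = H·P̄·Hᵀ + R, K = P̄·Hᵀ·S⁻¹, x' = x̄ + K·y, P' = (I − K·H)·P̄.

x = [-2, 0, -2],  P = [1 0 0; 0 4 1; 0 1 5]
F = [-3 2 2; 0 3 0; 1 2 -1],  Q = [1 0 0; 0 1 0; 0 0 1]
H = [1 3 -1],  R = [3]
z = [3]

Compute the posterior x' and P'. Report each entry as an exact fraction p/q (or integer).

x̄ = F·x = [2, 0, 0]
P̄ = F·P·Fᵀ + Q = [54 30 5; 30 37 21; 5 21 19]
y = z − H·x̄ = [1]
S = H·P̄·Hᵀ + R = [453]
K = P̄·Hᵀ·S⁻¹ = [139/453; 40/151; 49/453]
x' = x̄ + K·y = [1045/453, 40/151, 49/453]
P' = (I − K·H)·P̄ = [5141/453 -1030/151 -4546/453; -1030/151 787/151 1211/151; -4546/453 1211/151 6206/453]

x' = [1045/453, 40/151, 49/453]
P' = [5141/453 -1030/151 -4546/453; -1030/151 787/151 1211/151; -4546/453 1211/151 6206/453]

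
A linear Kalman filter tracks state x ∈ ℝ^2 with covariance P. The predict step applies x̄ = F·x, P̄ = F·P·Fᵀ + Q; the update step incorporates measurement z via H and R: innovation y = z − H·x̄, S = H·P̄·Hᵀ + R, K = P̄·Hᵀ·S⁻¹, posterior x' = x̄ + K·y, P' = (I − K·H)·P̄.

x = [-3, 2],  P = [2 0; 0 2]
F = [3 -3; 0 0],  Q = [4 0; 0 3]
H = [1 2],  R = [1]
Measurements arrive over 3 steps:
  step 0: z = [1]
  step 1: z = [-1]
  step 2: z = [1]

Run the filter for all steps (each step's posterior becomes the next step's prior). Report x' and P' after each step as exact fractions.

step 0: x' = [-155/53, 96/53], P' = [520/53 -240/53; -240/53 123/53]
step 1: x' = [-5027/2752, 525/1376], P' = [134147/11008 -30957/5504; -30957/5504 7779/2752]
step 2: x' = [130603/214535, 503592/2788955], P' = [2645851/214535 -1221162/214535; -1221162/214535 7970577/2788955]

step 0: x̄ = F·x = [-15, 0]
step 0: P̄ = F·P·Fᵀ + Q = [40 0; 0 3]
step 0: y = z − H·x̄ = [16]
step 0: S = H·P̄·Hᵀ + R = [53]
step 0: K = P̄·Hᵀ·S⁻¹ = [40/53; 6/53]
step 0: x' = x̄ + K·y = [-155/53, 96/53]
step 0: P' = (I − K·H)·P̄ = [520/53 -240/53; -240/53 123/53]
step 1: x̄ = F·x = [-753/53, 0]
step 1: P̄ = F·P·Fᵀ + Q = [10319/53 0; 0 3]
step 1: y = z − H·x̄ = [700/53]
step 1: S = H·P̄·Hᵀ + R = [11008/53]
step 1: K = P̄·Hᵀ·S⁻¹ = [10319/11008; 159/5504]
step 1: x' = x̄ + K·y = [-5027/2752, 525/1376]
step 1: P' = (I − K·H)·P̄ = [134147/11008 -30957/5504; -30957/5504 7779/2752]
step 2: x̄ = F·x = [-18231/2752, 0]
step 2: P̄ = F·P·Fᵀ + Q = [2645851/11008 0; 0 3]
step 2: y = z − H·x̄ = [20983/2752]
step 2: S = H·P̄·Hᵀ + R = [2788955/11008]
step 2: K = P̄·Hᵀ·S⁻¹ = [203527/214535; 66048/2788955]
step 2: x' = x̄ + K·y = [130603/214535, 503592/2788955]
step 2: P' = (I − K·H)·P̄ = [2645851/214535 -1221162/214535; -1221162/214535 7970577/2788955]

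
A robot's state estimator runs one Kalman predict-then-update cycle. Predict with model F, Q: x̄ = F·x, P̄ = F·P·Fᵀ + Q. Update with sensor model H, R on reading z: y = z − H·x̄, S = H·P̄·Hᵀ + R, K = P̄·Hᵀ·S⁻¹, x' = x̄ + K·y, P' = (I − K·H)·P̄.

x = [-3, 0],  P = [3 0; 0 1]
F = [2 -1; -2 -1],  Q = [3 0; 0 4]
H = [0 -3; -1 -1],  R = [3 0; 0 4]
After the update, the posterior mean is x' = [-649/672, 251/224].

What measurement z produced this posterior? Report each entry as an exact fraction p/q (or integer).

x̄ = F·x = [-6, 6]
P̄ = F·P·Fᵀ + Q = [16 -11; -11 17]
S = H·P̄·Hᵀ + R = [156 18; 18 15]
K = P̄·Hᵀ·S⁻¹ = [65/224 -229/336; -73/224 -1/112]
x' − x̄ = [3383/672, -1093/224] = K·y
y = (KᵀK)⁻¹·Kᵀ·(x' − x̄) = [15, -1]
z = y + H·x̄ = [15, -1] + [-18, 0] = [-3, -1]

z = [-3, -1]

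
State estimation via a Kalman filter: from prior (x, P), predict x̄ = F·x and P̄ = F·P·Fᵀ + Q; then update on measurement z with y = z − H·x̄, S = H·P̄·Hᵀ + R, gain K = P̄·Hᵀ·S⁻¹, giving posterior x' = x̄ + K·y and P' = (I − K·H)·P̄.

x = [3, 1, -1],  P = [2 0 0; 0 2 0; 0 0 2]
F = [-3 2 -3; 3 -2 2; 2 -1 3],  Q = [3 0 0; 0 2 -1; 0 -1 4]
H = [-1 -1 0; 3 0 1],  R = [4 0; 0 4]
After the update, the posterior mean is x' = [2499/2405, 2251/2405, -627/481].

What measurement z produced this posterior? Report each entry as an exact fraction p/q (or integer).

z = [-2, 2]

x̄ = F·x = [-4, 5, 2]
P̄ = F·P·Fᵀ + Q = [47 -38 -34; -38 36 27; -34 27 32]
S = H·P̄·Hᵀ + R = [11 -20; -20 255]
K = P̄·Hᵀ·S⁻¹ = [-31/481 997/2405; -246/481 -917/2405; 77/481 -126/481]
x' − x̄ = [12119/2405, -9774/2405, -1589/481] = K·y
y = (KᵀK)⁻¹·Kᵀ·(x' − x̄) = [-1, 12]
z = y + H·x̄ = [-1, 12] + [-1, -10] = [-2, 2]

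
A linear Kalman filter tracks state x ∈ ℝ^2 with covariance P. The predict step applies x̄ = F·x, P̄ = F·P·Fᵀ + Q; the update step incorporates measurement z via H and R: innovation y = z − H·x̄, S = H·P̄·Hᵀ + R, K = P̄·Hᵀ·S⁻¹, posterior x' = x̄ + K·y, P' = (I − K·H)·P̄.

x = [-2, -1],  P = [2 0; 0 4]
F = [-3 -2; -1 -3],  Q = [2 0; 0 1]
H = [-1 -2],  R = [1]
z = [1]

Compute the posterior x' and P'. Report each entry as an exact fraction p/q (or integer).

x̄ = F·x = [8, 5]
P̄ = F·P·Fᵀ + Q = [36 30; 30 39]
y = z − H·x̄ = [19]
S = H·P̄·Hᵀ + R = [313]
K = P̄·Hᵀ·S⁻¹ = [-96/313; -108/313]
x' = x̄ + K·y = [680/313, -487/313]
P' = (I − K·H)·P̄ = [2052/313 -978/313; -978/313 543/313]

x' = [680/313, -487/313]
P' = [2052/313 -978/313; -978/313 543/313]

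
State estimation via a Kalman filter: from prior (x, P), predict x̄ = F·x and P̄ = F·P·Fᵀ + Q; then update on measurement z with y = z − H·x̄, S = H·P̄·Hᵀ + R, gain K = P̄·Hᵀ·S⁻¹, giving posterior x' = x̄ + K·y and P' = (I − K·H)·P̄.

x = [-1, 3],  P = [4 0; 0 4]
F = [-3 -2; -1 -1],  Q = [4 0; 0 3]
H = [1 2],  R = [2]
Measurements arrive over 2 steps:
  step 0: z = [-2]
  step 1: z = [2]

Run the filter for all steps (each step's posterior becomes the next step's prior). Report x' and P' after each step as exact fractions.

step 0: x' = [-33/91, -11/13], P' = [488/91 -28/13; -28/13 17/13]
step 1: x' = [1357/1317, 229/439], P' = [22312/3951 -2998/1317; -2998/1317 594/439]

step 0: x̄ = F·x = [-3, -2]
step 0: P̄ = F·P·Fᵀ + Q = [56 20; 20 11]
step 0: y = z − H·x̄ = [5]
step 0: S = H·P̄·Hᵀ + R = [182]
step 0: K = P̄·Hᵀ·S⁻¹ = [48/91; 3/13]
step 0: x' = x̄ + K·y = [-33/91, -11/13]
step 0: P' = (I − K·H)·P̄ = [488/91 -28/13; -28/13 17/13]
step 1: x̄ = F·x = [253/91, 110/91]
step 1: P̄ = F·P·Fᵀ + Q = [2880/91 722/91; 722/91 488/91]
step 1: y = z − H·x̄ = [-291/91]
step 1: S = H·P̄·Hᵀ + R = [7902/91]
step 1: K = P̄·Hᵀ·S⁻¹ = [2162/3951; 283/1317]
step 1: x' = x̄ + K·y = [1357/1317, 229/439]
step 1: P' = (I − K·H)·P̄ = [22312/3951 -2998/1317; -2998/1317 594/439]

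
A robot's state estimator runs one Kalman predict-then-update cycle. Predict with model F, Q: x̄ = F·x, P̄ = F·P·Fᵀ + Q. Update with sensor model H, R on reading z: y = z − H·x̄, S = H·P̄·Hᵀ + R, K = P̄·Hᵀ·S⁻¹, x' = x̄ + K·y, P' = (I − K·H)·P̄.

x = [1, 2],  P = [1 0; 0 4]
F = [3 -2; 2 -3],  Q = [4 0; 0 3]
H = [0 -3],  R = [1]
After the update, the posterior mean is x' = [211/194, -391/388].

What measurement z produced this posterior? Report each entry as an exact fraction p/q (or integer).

x̄ = F·x = [-1, -4]
P̄ = F·P·Fᵀ + Q = [29 30; 30 43]
S = H·P̄·Hᵀ + R = [388]
K = P̄·Hᵀ·S⁻¹ = [-45/194; -129/388]
x' − x̄ = [405/194, 1161/388] = K·y
y = (KᵀK)⁻¹·Kᵀ·(x' − x̄) = [-9]
z = y + H·x̄ = [-9] + [12] = [3]

z = [3]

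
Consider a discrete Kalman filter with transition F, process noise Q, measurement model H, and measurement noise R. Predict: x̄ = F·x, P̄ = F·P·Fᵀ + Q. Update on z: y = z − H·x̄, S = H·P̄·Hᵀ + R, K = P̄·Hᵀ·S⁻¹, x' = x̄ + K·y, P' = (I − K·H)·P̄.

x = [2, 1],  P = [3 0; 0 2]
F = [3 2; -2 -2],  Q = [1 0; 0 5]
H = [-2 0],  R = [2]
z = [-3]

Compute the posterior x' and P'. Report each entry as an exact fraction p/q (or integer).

x̄ = F·x = [8, -6]
P̄ = F·P·Fᵀ + Q = [36 -26; -26 25]
y = z − H·x̄ = [13]
S = H·P̄·Hᵀ + R = [146]
K = P̄·Hᵀ·S⁻¹ = [-36/73; 26/73]
x' = x̄ + K·y = [116/73, -100/73]
P' = (I − K·H)·P̄ = [36/73 -26/73; -26/73 473/73]

x' = [116/73, -100/73]
P' = [36/73 -26/73; -26/73 473/73]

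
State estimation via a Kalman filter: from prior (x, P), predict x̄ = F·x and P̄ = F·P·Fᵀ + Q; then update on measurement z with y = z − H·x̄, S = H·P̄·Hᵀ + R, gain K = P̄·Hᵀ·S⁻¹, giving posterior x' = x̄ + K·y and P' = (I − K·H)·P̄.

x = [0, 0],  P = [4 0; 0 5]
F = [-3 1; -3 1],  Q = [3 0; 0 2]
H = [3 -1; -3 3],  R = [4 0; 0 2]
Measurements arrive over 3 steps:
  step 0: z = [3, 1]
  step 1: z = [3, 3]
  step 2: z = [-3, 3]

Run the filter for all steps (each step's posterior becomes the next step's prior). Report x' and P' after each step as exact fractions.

step 0: x' = [1317/817, 7848/4085], P' = [837/817 919/817; 919/817 5869/4085]
step 1: x' = [2491134/2444251, 4339965/2444251], P' = [2095146/2444251 2254786/2444251; 2254786/2444251 2913446/2444251]
step 2: x' = [-226016364/191325731, -344734221/1339280117], P' = [160548426/191325731 172321346/191325731; 172321346/191325731 1561027786/1339280117]

step 0: x̄ = F·x = [0, 0]
step 0: P̄ = F·P·Fᵀ + Q = [44 41; 41 43]
step 0: y = z − H·x̄ = [3, 1]
step 0: S = H·P̄·Hᵀ + R = [197 -33; -33 47]
step 0: K = P̄·Hᵀ·S⁻¹ = [398/817 123/817; 1979/4085 1911/4085]
step 0: x' = x̄ + K·y = [1317/817, 7848/4085]
step 0: P' = (I − K·H)·P̄ = [837/817 919/817; 919/817 5869/4085]
step 1: x̄ = F·x = [-11907/4085, -11907/4085]
step 1: P̄ = F·P·Fᵀ + Q = [28219/4085 15964/4085; 15964/4085 24134/4085]
step 1: y = z − H·x̄ = [36069/4085, 3]
step 1: S = H·P̄·Hᵀ + R = [198661/4085 -33; -33 47]
step 1: K = P̄·Hᵀ·S⁻¹ = [1007663/2444251 239460/2444251; 962728/2444251 987990/2444251]
step 1: x' = x̄ + K·y = [2491134/2444251, 4339965/2444251]
step 1: P' = (I − K·H)·P̄ = [2095146/2444251 2254786/2444251; 2254786/2444251 2913446/2444251]
step 2: x̄ = F·x = [-3133437/2444251, -3133437/2444251]
step 2: P̄ = F·P·Fᵀ + Q = [15573797/2444251 8241044/2444251; 8241044/2444251 13129546/2444251]
step 2: y = z − H·x̄ = [-1065879/2444251, 3]
step 2: S = H·P̄·Hᵀ + R = [113624459/2444251 -33; -33 47]
step 2: K = P̄·Hᵀ·S⁻¹ = [77330983/191325731 17659380/191325731; 514430120/1339280117 532167546/1339280117]
step 2: x' = x̄ + K·y = [-226016364/191325731, -344734221/1339280117]
step 2: P' = (I − K·H)·P̄ = [160548426/191325731 172321346/191325731; 172321346/191325731 1561027786/1339280117]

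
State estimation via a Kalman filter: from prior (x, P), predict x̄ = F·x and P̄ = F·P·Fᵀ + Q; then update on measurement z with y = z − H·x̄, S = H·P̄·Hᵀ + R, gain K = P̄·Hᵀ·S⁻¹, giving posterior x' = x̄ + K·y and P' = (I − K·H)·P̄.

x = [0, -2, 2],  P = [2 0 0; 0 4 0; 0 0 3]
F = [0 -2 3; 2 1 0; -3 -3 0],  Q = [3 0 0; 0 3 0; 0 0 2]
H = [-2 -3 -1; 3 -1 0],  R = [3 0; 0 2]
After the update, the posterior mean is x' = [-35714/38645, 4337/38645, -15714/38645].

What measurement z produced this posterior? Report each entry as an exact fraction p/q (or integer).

x̄ = F·x = [10, -2, 6]
P̄ = F·P·Fᵀ + Q = [46 -8 24; -8 15 -24; 24 -24 56]
S = H·P̄·Hᵀ + R = [234 -271; -271 479]
K = P̄·Hᵀ·S⁻¹ = [-4502/38645 9232/38645; -12964/38645 -10481/38645; 10688/38645 13792/38645]
x' − x̄ = [-422164/38645, 81627/38645, -247584/38645] = K·y
y = (KᵀK)⁻¹·Kᵀ·(x' − x̄) = [22, -35]
z = y + H·x̄ = [22, -35] + [-20, 32] = [2, -3]

z = [2, -3]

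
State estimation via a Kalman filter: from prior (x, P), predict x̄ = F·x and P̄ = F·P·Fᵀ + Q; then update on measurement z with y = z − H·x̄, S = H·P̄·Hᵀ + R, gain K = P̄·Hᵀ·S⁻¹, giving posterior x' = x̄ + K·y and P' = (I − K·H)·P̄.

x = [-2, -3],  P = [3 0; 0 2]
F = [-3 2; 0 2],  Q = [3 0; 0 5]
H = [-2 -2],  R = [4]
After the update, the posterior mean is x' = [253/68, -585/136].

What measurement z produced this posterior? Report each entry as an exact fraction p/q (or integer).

x̄ = F·x = [0, -6]
P̄ = F·P·Fᵀ + Q = [38 8; 8 13]
S = H·P̄·Hᵀ + R = [272]
K = P̄·Hᵀ·S⁻¹ = [-23/68; -21/136]
x' − x̄ = [253/68, 231/136] = K·y
y = (KᵀK)⁻¹·Kᵀ·(x' − x̄) = [-11]
z = y + H·x̄ = [-11] + [12] = [1]

z = [1]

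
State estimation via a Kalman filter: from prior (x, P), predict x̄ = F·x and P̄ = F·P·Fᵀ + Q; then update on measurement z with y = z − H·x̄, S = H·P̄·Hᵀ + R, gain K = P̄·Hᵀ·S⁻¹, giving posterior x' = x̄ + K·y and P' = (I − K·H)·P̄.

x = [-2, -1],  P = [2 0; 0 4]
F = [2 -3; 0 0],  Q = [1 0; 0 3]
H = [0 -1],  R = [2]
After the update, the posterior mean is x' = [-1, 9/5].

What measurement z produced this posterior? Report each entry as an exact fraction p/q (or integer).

z = [-3]

x̄ = F·x = [-1, 0]
P̄ = F·P·Fᵀ + Q = [45 0; 0 3]
S = H·P̄·Hᵀ + R = [5]
K = P̄·Hᵀ·S⁻¹ = [0; -3/5]
x' − x̄ = [0, 9/5] = K·y
y = (KᵀK)⁻¹·Kᵀ·(x' − x̄) = [-3]
z = y + H·x̄ = [-3] + [0] = [-3]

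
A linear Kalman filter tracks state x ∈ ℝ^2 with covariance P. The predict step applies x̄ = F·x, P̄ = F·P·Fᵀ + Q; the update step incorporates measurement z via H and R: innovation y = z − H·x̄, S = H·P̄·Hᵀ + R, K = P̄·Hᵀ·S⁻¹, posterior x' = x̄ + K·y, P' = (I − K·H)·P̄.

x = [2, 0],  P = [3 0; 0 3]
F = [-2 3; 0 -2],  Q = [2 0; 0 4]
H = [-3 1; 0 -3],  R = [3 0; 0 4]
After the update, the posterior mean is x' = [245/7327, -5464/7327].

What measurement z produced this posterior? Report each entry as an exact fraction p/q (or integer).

z = [-1, 2]

x̄ = F·x = [-4, 0]
P̄ = F·P·Fᵀ + Q = [41 -18; -18 16]
S = H·P̄·Hᵀ + R = [496 -210; -210 148]
K = P̄·Hᵀ·S⁻¹ = [-2382/7327 -1413/14654; 70/7327 -2277/7327]
x' − x̄ = [29553/7327, -5464/7327] = K·y
y = (KᵀK)⁻¹·Kᵀ·(x' − x̄) = [-13, 2]
z = y + H·x̄ = [-13, 2] + [12, 0] = [-1, 2]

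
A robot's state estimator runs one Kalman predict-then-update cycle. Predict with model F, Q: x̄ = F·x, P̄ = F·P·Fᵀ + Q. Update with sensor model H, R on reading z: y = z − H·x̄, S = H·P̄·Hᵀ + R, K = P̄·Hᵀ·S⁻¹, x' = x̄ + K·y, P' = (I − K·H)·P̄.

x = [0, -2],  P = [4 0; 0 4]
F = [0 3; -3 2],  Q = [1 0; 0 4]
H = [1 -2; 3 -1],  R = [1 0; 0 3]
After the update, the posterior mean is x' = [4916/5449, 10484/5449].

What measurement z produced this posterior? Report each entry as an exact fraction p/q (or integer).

z = [-3, 1]

x̄ = F·x = [-6, -4]
P̄ = F·P·Fᵀ + Q = [37 24; 24 56]
S = H·P̄·Hᵀ + R = [166 55; 55 248]
K = P̄·Hᵀ·S⁻¹ = [-7513/38143 15047/38143; -22704/38143 7496/38143]
x' − x̄ = [37610/5449, 32280/5449] = K·y
y = (KᵀK)⁻¹·Kᵀ·(x' − x̄) = [-5, 15]
z = y + H·x̄ = [-5, 15] + [2, -14] = [-3, 1]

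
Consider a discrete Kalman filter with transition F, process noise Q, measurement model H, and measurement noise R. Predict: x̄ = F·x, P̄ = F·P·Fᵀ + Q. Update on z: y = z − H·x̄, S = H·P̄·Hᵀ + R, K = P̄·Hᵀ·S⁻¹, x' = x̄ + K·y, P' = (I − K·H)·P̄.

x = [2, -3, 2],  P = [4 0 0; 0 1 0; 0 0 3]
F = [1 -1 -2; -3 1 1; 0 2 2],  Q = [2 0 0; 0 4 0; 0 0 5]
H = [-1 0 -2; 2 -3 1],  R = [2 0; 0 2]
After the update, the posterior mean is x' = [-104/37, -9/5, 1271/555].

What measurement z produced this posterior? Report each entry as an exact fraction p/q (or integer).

x̄ = F·x = [1, -7, -2]
P̄ = F·P·Fᵀ + Q = [19 -19 -14; -19 44 8; -14 8 21]
S = H·P̄·Hᵀ + R = [49 -19; -19 619]
K = P̄·Hᵀ·S⁻¹ = [79/333 46/333; -11/270 -71/270; -17921/29970 -2051/29970]
x' − x̄ = [-141/37, 26/5, 2381/555] = K·y
y = (KᵀK)⁻¹·Kᵀ·(x' − x̄) = [-5, -19]
z = y + H·x̄ = [-5, -19] + [3, 21] = [-2, 2]

z = [-2, 2]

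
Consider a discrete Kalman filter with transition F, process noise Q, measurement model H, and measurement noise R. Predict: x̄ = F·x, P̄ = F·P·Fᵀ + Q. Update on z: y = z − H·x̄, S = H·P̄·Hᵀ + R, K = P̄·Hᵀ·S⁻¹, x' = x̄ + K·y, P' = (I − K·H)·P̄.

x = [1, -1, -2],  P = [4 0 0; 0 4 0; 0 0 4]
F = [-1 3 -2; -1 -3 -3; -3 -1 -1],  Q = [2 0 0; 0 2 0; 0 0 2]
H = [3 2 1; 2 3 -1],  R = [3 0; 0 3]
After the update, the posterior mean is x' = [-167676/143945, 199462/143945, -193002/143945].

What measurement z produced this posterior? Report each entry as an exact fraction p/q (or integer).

z = [-2, 3]

x̄ = F·x = [0, 8, 0]
P̄ = F·P·Fᵀ + Q = [58 -8 8; -8 78 36; 8 36 46]
S = H·P̄·Hᵀ + R = [979 694; 694 639]
K = P̄·Hᵀ·S⁻¹ = [47778/143945 -32968/143945; -18956/143945 61586/143945; 36606/143945 -22186/143945]
x' − x̄ = [-167676/143945, -952098/143945, -193002/143945] = K·y
y = (KᵀK)⁻¹·Kᵀ·(x' − x̄) = [-18, -21]
z = y + H·x̄ = [-18, -21] + [16, 24] = [-2, 3]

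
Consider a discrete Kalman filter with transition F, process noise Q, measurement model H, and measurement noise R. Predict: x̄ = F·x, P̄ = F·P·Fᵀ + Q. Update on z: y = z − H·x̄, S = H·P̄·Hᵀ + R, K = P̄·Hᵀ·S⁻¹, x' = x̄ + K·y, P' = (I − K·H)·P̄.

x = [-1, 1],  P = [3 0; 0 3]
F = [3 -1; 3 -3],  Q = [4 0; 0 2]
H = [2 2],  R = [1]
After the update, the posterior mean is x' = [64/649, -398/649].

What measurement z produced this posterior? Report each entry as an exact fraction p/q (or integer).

z = [-1]

x̄ = F·x = [-4, -6]
P̄ = F·P·Fᵀ + Q = [34 36; 36 56]
S = H·P̄·Hᵀ + R = [649]
K = P̄·Hᵀ·S⁻¹ = [140/649; 184/649]
x' − x̄ = [2660/649, 3496/649] = K·y
y = (KᵀK)⁻¹·Kᵀ·(x' − x̄) = [19]
z = y + H·x̄ = [19] + [-20] = [-1]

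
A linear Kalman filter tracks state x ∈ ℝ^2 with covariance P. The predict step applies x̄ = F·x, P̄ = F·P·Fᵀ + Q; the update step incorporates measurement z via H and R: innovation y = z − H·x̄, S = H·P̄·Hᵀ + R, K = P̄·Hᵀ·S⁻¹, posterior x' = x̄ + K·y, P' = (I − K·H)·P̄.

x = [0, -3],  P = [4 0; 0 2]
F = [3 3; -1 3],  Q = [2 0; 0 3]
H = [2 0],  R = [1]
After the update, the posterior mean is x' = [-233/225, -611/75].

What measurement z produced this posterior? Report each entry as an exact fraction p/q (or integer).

z = [-2]

x̄ = F·x = [-9, -9]
P̄ = F·P·Fᵀ + Q = [56 6; 6 25]
S = H·P̄·Hᵀ + R = [225]
K = P̄·Hᵀ·S⁻¹ = [112/225; 4/75]
x' − x̄ = [1792/225, 64/75] = K·y
y = (KᵀK)⁻¹·Kᵀ·(x' − x̄) = [16]
z = y + H·x̄ = [16] + [-18] = [-2]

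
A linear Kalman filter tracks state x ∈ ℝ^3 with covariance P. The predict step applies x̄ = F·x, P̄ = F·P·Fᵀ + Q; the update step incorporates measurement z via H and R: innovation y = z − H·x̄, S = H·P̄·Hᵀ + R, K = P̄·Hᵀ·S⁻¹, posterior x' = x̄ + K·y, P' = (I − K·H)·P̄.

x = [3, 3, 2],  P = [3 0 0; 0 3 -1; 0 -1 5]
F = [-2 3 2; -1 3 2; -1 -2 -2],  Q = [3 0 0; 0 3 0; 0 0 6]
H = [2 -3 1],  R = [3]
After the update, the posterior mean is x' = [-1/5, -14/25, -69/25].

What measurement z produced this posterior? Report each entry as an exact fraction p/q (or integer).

z = [-1]

x̄ = F·x = [7, 10, -13]
P̄ = F·P·Fᵀ + Q = [50 41 -22; 41 41 -25; -22 -25 33]
S = H·P̄·Hᵀ + R = [175]
K = P̄·Hᵀ·S⁻¹ = [-9/35; -66/175; 64/175]
x' − x̄ = [-36/5, -264/25, 256/25] = K·y
y = (KᵀK)⁻¹·Kᵀ·(x' − x̄) = [28]
z = y + H·x̄ = [28] + [-29] = [-1]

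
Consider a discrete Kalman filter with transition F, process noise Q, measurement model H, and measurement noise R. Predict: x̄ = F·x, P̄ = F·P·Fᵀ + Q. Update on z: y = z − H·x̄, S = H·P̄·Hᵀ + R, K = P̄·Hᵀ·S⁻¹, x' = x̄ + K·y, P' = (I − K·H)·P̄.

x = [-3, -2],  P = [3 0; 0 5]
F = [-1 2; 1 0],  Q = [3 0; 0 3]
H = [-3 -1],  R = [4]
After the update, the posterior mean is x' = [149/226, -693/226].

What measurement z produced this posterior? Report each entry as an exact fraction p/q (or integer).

z = [1]

x̄ = F·x = [-1, -3]
P̄ = F·P·Fᵀ + Q = [26 -3; -3 6]
S = H·P̄·Hᵀ + R = [226]
K = P̄·Hᵀ·S⁻¹ = [-75/226; 3/226]
x' − x̄ = [375/226, -15/226] = K·y
y = (KᵀK)⁻¹·Kᵀ·(x' − x̄) = [-5]
z = y + H·x̄ = [-5] + [6] = [1]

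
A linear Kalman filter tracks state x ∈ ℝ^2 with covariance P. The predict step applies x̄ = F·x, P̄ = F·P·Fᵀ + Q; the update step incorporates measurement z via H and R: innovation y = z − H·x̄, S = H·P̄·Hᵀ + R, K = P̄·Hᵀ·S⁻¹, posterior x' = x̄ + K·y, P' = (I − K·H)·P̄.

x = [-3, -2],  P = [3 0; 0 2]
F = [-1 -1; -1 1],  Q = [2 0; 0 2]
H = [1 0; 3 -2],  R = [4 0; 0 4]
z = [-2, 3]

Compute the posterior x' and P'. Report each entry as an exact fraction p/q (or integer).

x̄ = F·x = [5, 1]
P̄ = F·P·Fᵀ + Q = [7 1; 1 7]
y = z − H·x̄ = [-7, -10]
S = H·P̄·Hᵀ + R = [11 19; 19 83]
K = P̄·Hᵀ·S⁻¹ = [55/138 19/138; 73/138 -35/138]
x' = x̄ + K·y = [5/6, -1/6]
P' = (I − K·H)·P̄ = [110/69 146/69; 146/69 254/69]

x' = [5/6, -1/6]
P' = [110/69 146/69; 146/69 254/69]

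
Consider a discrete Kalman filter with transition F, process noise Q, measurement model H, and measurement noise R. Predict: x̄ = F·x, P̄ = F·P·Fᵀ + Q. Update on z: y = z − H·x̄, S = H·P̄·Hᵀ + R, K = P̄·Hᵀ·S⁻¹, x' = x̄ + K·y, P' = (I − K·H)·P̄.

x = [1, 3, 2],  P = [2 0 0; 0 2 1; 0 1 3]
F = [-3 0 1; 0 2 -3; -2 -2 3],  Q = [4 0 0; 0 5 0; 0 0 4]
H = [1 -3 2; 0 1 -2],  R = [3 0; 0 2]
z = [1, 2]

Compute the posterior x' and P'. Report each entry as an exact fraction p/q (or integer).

x̄ = F·x = [-1, 0, -2]
P̄ = F·P·Fᵀ + Q = [25 -7 19; -7 28 -23; 19 -23 35]
y = z − H·x̄ = [6, -2]
S = H·P̄·Hᵀ + R = [814 -453; -453 262]
K = P̄·Hᵀ·S⁻¹ = [1623/8059 1422/8059; -2372/8059 -1825/8059; -733/8059 -4128/8059]
x' = x̄ + K·y = [-1165/8059, -10582/8059, -12260/8059]
P' = (I − K·H)·P̄ = [129133/8059 60710/8059 28933/8059; 60710/8059 35738/8059 19694/8059; 28933/8059 19694/8059 13975/8059]

x' = [-1165/8059, -10582/8059, -12260/8059]
P' = [129133/8059 60710/8059 28933/8059; 60710/8059 35738/8059 19694/8059; 28933/8059 19694/8059 13975/8059]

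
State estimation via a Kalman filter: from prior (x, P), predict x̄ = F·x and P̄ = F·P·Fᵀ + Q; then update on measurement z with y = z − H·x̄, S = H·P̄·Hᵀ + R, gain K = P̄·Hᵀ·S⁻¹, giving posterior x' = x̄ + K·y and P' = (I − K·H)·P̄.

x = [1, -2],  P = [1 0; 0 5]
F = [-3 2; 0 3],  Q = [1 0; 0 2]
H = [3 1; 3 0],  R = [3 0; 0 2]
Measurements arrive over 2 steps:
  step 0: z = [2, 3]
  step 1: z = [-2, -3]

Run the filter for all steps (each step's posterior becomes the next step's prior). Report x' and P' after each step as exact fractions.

step 0: x̄ = F·x = [-7, -6]
step 0: P̄ = F·P·Fᵀ + Q = [30 30; 30 47]
step 0: y = z − H·x̄ = [29, 24]
step 0: S = H·P̄·Hᵀ + R = [500 360; 360 272]
step 0: K = P̄·Hᵀ·S⁻¹ = [3/80 9/32; 19/25 -27/40]
step 0: x' = x̄ + K·y = [67/80, -4/25]
step 0: P' = (I − K·H)·P̄ = [3/16 -9/20; -9/20 363/100]
step 1: x̄ = F·x = [-1133/400, -12/25]
step 1: P̄ = F·P·Fᵀ + Q = [9043/400 2583/100; 2583/100 3467/100]
step 1: y = z − H·x̄ = [2791/400, 2199/400]
step 1: S = H·P̄·Hᵀ + R = [158447/400 112383/400; 112383/400 82187/400]
step 1: K = P̄·Hᵀ·S⁻¹ = [299688/3923449 885291/3923449; 2038141/3923449 -1307277/3923449]
step 1: x' = x̄ + K·y = [-4155209/3923449, 5151118/3923449]
step 1: P' = (I − K·H)·P̄ = [590194/3923449 -871518/3923449; -871518/3923449 8728977/3923449]

step 0: x' = [67/80, -4/25], P' = [3/16 -9/20; -9/20 363/100]
step 1: x' = [-4155209/3923449, 5151118/3923449], P' = [590194/3923449 -871518/3923449; -871518/3923449 8728977/3923449]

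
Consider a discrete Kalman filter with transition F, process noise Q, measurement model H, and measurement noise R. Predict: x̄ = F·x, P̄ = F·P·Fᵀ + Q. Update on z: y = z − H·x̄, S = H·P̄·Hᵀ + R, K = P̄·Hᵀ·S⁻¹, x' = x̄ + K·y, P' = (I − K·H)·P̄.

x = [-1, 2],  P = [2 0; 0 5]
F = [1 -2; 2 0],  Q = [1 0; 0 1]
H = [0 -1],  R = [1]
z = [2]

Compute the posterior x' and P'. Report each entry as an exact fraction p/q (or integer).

x' = [-5, -2]
P' = [107/5 2/5; 2/5 9/10]

x̄ = F·x = [-5, -2]
P̄ = F·P·Fᵀ + Q = [23 4; 4 9]
y = z − H·x̄ = [0]
S = H·P̄·Hᵀ + R = [10]
K = P̄·Hᵀ·S⁻¹ = [-2/5; -9/10]
x' = x̄ + K·y = [-5, -2]
P' = (I − K·H)·P̄ = [107/5 2/5; 2/5 9/10]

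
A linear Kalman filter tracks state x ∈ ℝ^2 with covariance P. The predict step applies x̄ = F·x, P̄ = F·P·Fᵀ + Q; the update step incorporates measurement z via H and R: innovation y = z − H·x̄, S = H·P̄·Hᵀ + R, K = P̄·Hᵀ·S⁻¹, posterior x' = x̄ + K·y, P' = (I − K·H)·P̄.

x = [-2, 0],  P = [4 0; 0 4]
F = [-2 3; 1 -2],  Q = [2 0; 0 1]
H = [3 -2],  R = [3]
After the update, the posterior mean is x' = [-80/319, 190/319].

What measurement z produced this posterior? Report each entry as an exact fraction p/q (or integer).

x̄ = F·x = [4, -2]
P̄ = F·P·Fᵀ + Q = [54 -32; -32 21]
S = H·P̄·Hᵀ + R = [957]
K = P̄·Hᵀ·S⁻¹ = [226/957; -46/319]
x' − x̄ = [-1356/319, 828/319] = K·y
y = (KᵀK)⁻¹·Kᵀ·(x' − x̄) = [-18]
z = y + H·x̄ = [-18] + [16] = [-2]

z = [-2]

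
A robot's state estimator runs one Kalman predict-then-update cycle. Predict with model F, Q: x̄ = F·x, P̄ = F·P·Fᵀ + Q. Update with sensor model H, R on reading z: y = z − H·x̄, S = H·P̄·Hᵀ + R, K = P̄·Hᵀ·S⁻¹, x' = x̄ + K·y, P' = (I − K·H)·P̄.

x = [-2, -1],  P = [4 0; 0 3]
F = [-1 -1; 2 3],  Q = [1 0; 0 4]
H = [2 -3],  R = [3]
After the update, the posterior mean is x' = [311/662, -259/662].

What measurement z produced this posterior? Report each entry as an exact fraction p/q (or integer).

x̄ = F·x = [3, -7]
P̄ = F·P·Fᵀ + Q = [8 -17; -17 47]
S = H·P̄·Hᵀ + R = [662]
K = P̄·Hᵀ·S⁻¹ = [67/662; -175/662]
x' − x̄ = [-1675/662, 4375/662] = K·y
y = (KᵀK)⁻¹·Kᵀ·(x' − x̄) = [-25]
z = y + H·x̄ = [-25] + [27] = [2]

z = [2]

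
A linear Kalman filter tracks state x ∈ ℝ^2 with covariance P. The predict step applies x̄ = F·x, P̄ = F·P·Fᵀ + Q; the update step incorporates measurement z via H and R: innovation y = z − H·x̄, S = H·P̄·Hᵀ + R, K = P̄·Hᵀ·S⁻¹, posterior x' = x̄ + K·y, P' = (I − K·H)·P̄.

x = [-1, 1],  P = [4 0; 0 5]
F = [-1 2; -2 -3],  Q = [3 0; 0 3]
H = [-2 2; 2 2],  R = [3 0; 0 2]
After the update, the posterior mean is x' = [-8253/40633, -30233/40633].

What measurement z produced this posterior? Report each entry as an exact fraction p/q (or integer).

z = [-1, -2]

x̄ = F·x = [3, -1]
P̄ = F·P·Fᵀ + Q = [27 -22; -22 64]
S = H·P̄·Hᵀ + R = [543 148; 148 190]
K = P̄·Hᵀ·S⁻¹ = [-10050/40633 9967/40633; 10124/40633 10078/40633]
x' − x̄ = [-130152/40633, 10400/40633] = K·y
y = (KᵀK)⁻¹·Kᵀ·(x' − x̄) = [7, -6]
z = y + H·x̄ = [7, -6] + [-8, 4] = [-1, -2]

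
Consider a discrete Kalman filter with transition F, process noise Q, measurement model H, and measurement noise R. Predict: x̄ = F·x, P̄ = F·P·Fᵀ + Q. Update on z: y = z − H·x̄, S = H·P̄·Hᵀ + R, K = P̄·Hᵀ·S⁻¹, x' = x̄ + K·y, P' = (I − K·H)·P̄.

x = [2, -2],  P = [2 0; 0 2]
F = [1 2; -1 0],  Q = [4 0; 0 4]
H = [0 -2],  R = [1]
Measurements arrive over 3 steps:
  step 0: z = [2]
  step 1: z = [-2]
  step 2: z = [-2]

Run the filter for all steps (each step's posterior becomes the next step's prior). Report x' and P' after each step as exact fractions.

step 0: x' = [-58/25, -26/25], P' = [334/25 -2/25; -2/25 6/25]
step 1: x' = [-2002/587, 598/587], P' = [4758/587 -110/587; -110/587 434/1761]
step 2: x' = [3922/29011, 30426/29011], P' = [653158/87033 -4538/29011; -4538/29011 7106/29011]

step 0: x̄ = F·x = [-2, -2]
step 0: P̄ = F·P·Fᵀ + Q = [14 -2; -2 6]
step 0: y = z − H·x̄ = [-2]
step 0: S = H·P̄·Hᵀ + R = [25]
step 0: K = P̄·Hᵀ·S⁻¹ = [4/25; -12/25]
step 0: x' = x̄ + K·y = [-58/25, -26/25]
step 0: P' = (I − K·H)·P̄ = [334/25 -2/25; -2/25 6/25]
step 1: x̄ = F·x = [-22/5, 58/25]
step 1: P̄ = F·P·Fᵀ + Q = [18 -66/5; -66/5 434/25]
step 1: y = z − H·x̄ = [66/25]
step 1: S = H·P̄·Hᵀ + R = [1761/25]
step 1: K = P̄·Hᵀ·S⁻¹ = [220/587; -868/1761]
step 1: x' = x̄ + K·y = [-2002/587, 598/587]
step 1: P' = (I − K·H)·P̄ = [4758/587 -110/587; -110/587 434/1761]
step 2: x̄ = F·x = [-806/587, 2002/587]
step 2: P̄ = F·P·Fᵀ + Q = [21734/1761 -4538/587; -4538/587 7106/587]
step 2: y = z − H·x̄ = [2830/587]
step 2: S = H·P̄·Hᵀ + R = [29011/587]
step 2: K = P̄·Hᵀ·S⁻¹ = [9076/29011; -14212/29011]
step 2: x' = x̄ + K·y = [3922/29011, 30426/29011]
step 2: P' = (I − K·H)·P̄ = [653158/87033 -4538/29011; -4538/29011 7106/29011]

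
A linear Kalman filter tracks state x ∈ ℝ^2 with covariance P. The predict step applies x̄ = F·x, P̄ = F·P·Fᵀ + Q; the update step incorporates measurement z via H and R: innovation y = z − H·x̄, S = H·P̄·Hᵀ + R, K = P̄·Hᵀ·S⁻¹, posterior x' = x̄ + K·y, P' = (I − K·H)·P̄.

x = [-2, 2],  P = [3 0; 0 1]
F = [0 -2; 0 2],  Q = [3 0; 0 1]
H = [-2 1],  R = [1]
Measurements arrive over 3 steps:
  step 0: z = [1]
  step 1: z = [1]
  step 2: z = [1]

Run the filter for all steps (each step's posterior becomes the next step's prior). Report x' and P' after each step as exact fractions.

step 0: x' = [-1/25, 57/50], P' = [13/25 17/25; 17/25 81/50]
step 1: x' = [-51/226, 569/904], P' = [60/113 321/452; 321/452 3079/1808]
step 2: x' = [-9673/34039, 15948/34039], P' = [18107/34039 24265/34039; 24265/34039 58219/34039]

step 0: x̄ = F·x = [-4, 4]
step 0: P̄ = F·P·Fᵀ + Q = [7 -4; -4 5]
step 0: y = z − H·x̄ = [-11]
step 0: S = H·P̄·Hᵀ + R = [50]
step 0: K = P̄·Hᵀ·S⁻¹ = [-9/25; 13/50]
step 0: x' = x̄ + K·y = [-1/25, 57/50]
step 0: P' = (I − K·H)·P̄ = [13/25 17/25; 17/25 81/50]
step 1: x̄ = F·x = [-57/25, 57/25]
step 1: P̄ = F·P·Fᵀ + Q = [237/25 -162/25; -162/25 187/25]
step 1: y = z − H·x̄ = [-146/25]
step 1: S = H·P̄·Hᵀ + R = [1808/25]
step 1: K = P̄·Hᵀ·S⁻¹ = [-159/452; 511/1808]
step 1: x' = x̄ + K·y = [-51/226, 569/904]
step 1: P' = (I − K·H)·P̄ = [60/113 321/452; 321/452 3079/1808]
step 2: x̄ = F·x = [-569/452, 569/452]
step 2: P̄ = F·P·Fᵀ + Q = [4435/452 -3079/452; -3079/452 3531/452]
step 2: y = z − H·x̄ = [-1255/452]
step 2: S = H·P̄·Hᵀ + R = [34039/452]
step 2: K = P̄·Hᵀ·S⁻¹ = [-11949/34039; 9689/34039]
step 2: x' = x̄ + K·y = [-9673/34039, 15948/34039]
step 2: P' = (I − K·H)·P̄ = [18107/34039 24265/34039; 24265/34039 58219/34039]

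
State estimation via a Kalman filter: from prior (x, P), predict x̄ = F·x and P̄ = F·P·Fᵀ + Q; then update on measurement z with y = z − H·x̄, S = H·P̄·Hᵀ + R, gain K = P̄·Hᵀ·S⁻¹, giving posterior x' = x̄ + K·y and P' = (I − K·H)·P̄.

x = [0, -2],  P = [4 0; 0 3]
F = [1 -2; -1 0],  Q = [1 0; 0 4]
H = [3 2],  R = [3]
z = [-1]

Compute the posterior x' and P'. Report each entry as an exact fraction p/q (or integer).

x̄ = F·x = [4, 0]
P̄ = F·P·Fᵀ + Q = [17 -4; -4 8]
y = z − H·x̄ = [-13]
S = H·P̄·Hᵀ + R = [140]
K = P̄·Hᵀ·S⁻¹ = [43/140; 1/35]
x' = x̄ + K·y = [1/140, -13/35]
P' = (I − K·H)·P̄ = [531/140 -183/35; -183/35 276/35]

x' = [1/140, -13/35]
P' = [531/140 -183/35; -183/35 276/35]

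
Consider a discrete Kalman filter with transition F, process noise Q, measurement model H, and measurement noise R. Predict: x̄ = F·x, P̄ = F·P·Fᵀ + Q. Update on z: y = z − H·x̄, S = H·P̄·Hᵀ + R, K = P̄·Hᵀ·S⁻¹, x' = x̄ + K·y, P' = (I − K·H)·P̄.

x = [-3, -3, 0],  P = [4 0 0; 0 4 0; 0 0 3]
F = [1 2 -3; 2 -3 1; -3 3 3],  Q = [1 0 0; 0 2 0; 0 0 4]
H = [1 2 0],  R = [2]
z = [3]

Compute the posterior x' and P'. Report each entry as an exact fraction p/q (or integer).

x̄ = F·x = [-9, 3, 0]
P̄ = F·P·Fᵀ + Q = [48 -25 -15; -25 57 -51; -15 -51 103]
y = z − H·x̄ = [6]
S = H·P̄·Hᵀ + R = [178]
K = P̄·Hᵀ·S⁻¹ = [-1/89; 1/2; -117/178]
x' = x̄ + K·y = [-807/89, 6, -351/89]
P' = (I − K·H)·P̄ = [4270/89 -24 -1452/89; -24 25/2 15/2; -1452/89 15/2 4645/178]

x' = [-807/89, 6, -351/89]
P' = [4270/89 -24 -1452/89; -24 25/2 15/2; -1452/89 15/2 4645/178]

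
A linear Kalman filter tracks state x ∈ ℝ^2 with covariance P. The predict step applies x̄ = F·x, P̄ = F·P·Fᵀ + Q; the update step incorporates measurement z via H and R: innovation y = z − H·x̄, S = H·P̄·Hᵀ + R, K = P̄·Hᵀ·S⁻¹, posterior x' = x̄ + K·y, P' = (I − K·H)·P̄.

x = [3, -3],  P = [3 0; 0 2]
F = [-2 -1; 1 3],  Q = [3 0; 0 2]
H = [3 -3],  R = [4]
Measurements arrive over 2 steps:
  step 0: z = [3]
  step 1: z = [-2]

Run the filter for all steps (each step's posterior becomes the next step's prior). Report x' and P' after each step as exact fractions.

step 0: x' = [-39/10, -285/58], P' = [79/20 15/4; 15/4 463/116]
step 1: x' = [-1094967/1017151, -491157/1017151], P' = [1681270/1017151 1486586/1017151; 1486586/1017151 1742938/1017151]

step 0: x̄ = F·x = [-3, -6]
step 0: P̄ = F·P·Fᵀ + Q = [17 -12; -12 23]
step 0: y = z − H·x̄ = [-6]
step 0: S = H·P̄·Hᵀ + R = [580]
step 0: K = P̄·Hᵀ·S⁻¹ = [3/20; -21/116]
step 0: x' = x̄ + K·y = [-39/10, -285/58]
step 0: P' = (I − K·H)·P̄ = [79/20 15/4; 15/4 463/116]
step 1: x̄ = F·x = [3687/290, -2703/145]
step 1: P̄ = F·P·Fᵀ + Q = [21919/580 -6688/145; -6688/145 9334/145]
step 1: y = z − H·x̄ = [-27859/290]
step 1: S = H·P̄·Hᵀ + R = [1017151/580]
step 1: K = P̄·Hᵀ·S⁻¹ = [146013/1017151; -192264/1017151]
step 1: x' = x̄ + K·y = [-1094967/1017151, -491157/1017151]
step 1: P' = (I − K·H)·P̄ = [1681270/1017151 1486586/1017151; 1486586/1017151 1742938/1017151]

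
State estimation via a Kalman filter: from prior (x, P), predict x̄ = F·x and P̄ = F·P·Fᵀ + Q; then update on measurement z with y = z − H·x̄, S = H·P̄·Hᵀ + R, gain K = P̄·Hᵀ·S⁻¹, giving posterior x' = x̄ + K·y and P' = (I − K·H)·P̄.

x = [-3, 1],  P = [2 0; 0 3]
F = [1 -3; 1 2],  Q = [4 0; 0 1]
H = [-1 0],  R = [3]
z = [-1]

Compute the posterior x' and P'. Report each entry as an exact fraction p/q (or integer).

x̄ = F·x = [-6, -1]
P̄ = F·P·Fᵀ + Q = [33 -16; -16 15]
y = z − H·x̄ = [-7]
S = H·P̄·Hᵀ + R = [36]
K = P̄·Hᵀ·S⁻¹ = [-11/12; 4/9]
x' = x̄ + K·y = [5/12, -37/9]
P' = (I − K·H)·P̄ = [11/4 -4/3; -4/3 71/9]

x' = [5/12, -37/9]
P' = [11/4 -4/3; -4/3 71/9]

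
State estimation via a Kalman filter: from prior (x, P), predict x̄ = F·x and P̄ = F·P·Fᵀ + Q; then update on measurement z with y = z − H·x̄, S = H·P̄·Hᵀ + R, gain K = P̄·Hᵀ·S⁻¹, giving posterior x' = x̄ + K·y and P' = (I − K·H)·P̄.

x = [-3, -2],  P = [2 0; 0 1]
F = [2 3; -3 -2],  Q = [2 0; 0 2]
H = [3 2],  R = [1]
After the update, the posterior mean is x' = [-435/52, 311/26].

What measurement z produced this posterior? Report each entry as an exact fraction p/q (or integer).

z = [-1]

x̄ = F·x = [-12, 13]
P̄ = F·P·Fᵀ + Q = [19 -18; -18 24]
S = H·P̄·Hᵀ + R = [52]
K = P̄·Hᵀ·S⁻¹ = [21/52; -3/26]
x' − x̄ = [189/52, -27/26] = K·y
y = (KᵀK)⁻¹·Kᵀ·(x' − x̄) = [9]
z = y + H·x̄ = [9] + [-10] = [-1]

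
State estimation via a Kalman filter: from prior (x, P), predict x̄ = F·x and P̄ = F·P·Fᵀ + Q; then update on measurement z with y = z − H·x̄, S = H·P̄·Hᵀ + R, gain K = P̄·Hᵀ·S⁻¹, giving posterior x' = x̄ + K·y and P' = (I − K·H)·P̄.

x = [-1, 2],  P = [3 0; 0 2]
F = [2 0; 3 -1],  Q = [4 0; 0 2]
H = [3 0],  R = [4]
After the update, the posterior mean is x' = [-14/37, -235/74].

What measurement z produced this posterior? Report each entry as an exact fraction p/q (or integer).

x̄ = F·x = [-2, -5]
P̄ = F·P·Fᵀ + Q = [16 18; 18 31]
S = H·P̄·Hᵀ + R = [148]
K = P̄·Hᵀ·S⁻¹ = [12/37; 27/74]
x' − x̄ = [60/37, 135/74] = K·y
y = (KᵀK)⁻¹·Kᵀ·(x' − x̄) = [5]
z = y + H·x̄ = [5] + [-6] = [-1]

z = [-1]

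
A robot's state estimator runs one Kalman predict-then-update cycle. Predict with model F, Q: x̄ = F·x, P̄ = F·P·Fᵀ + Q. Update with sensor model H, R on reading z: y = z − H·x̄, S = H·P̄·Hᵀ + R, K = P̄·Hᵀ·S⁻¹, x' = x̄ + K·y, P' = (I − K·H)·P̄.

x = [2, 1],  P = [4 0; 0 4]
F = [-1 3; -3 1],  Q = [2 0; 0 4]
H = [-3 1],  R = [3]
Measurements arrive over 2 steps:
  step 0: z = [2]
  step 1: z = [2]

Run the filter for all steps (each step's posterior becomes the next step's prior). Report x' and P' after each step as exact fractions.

step 0: x' = [-739/281, -1685/281], P' = [1398/281 3888/281; 3888/281 11580/281]
step 1: x' = [-67064/748145, 1333852/748145], P' = [825856/748145 1732062/748145; 1732062/748145 5201574/748145]

step 0: x̄ = F·x = [1, -5]
step 0: P̄ = F·P·Fᵀ + Q = [42 24; 24 44]
step 0: y = z − H·x̄ = [10]
step 0: S = H·P̄·Hᵀ + R = [281]
step 0: K = P̄·Hᵀ·S⁻¹ = [-102/281; -28/281]
step 0: x' = x̄ + K·y = [-739/281, -1685/281]
step 0: P' = (I − K·H)·P̄ = [1398/281 3888/281; 3888/281 11580/281]
step 1: x̄ = F·x = [-4316/281, 532/281]
step 1: P̄ = F·P·Fᵀ + Q = [82852/281 54/281; 54/281 1958/281]
step 1: y = z − H·x̄ = [-12918/281]
step 1: S = H·P̄·Hᵀ + R = [748145/281]
step 1: K = P̄·Hᵀ·S⁻¹ = [-248502/748145; 1796/748145]
step 1: x' = x̄ + K·y = [-67064/748145, 1333852/748145]
step 1: P' = (I − K·H)·P̄ = [825856/748145 1732062/748145; 1732062/748145 5201574/748145]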